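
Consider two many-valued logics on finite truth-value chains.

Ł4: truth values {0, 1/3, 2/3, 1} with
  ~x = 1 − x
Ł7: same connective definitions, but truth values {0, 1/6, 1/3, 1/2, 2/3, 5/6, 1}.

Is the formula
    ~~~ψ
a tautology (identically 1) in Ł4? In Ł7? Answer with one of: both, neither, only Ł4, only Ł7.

neither

In Ł4: at ψ = 1/3 the value is 2/3 — not a tautology.
In Ł7: at ψ = 1/6 the value is 5/6 — not a tautology.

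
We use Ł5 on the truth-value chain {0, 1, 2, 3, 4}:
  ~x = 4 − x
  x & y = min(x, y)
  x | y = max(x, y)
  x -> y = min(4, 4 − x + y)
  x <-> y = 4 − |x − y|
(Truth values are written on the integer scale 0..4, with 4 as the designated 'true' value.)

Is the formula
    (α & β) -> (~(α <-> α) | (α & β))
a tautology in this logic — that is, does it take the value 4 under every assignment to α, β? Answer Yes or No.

Yes

At α = 0, β = 1, for instance:
α & β = 0 & 1 = 0
α <-> α = 0 <-> 0 = 4
~(α <-> α) = ~4 = 0
~(α <-> α) | (α & β) = 0 | 0 = 0
(α & β) -> (~(α <-> α) | (α & β)) = 0 -> 0 = 4
and checking the remaining 24 assignments likewise gives ≥ 4 in every case.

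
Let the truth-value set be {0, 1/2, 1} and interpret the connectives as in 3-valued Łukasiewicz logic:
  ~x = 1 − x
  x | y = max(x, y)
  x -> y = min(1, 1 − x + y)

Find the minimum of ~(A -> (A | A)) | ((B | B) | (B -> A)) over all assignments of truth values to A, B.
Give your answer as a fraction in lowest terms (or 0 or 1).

Take A = 0, B = 1/2:
A | A = 0 | 0 = 0
A -> (A | A) = 0 -> 0 = 1
~(A -> (A | A)) = ~1 = 0
B | B = 1/2 | 1/2 = 1/2
B -> A = 1/2 -> 0 = 1/2
(B | B) | (B -> A) = 1/2 | 1/2 = 1/2
~(A -> (A | A)) | ((B | B) | (B -> A)) = 0 | 1/2 = 1/2
No assignment yields a value below 1/2, so this is the minimum.

1/2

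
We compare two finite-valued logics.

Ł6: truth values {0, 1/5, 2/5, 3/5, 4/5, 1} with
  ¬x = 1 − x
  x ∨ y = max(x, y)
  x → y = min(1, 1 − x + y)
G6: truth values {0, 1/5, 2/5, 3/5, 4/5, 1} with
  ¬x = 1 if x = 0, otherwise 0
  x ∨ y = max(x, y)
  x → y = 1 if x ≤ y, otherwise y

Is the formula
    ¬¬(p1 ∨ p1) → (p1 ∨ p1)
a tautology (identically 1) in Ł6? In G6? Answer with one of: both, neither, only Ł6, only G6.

only Ł6

In Ł6: every assignment gives 1 — tautology.
In G6: at p1 = 1/5 the value is 1/5 — not a tautology.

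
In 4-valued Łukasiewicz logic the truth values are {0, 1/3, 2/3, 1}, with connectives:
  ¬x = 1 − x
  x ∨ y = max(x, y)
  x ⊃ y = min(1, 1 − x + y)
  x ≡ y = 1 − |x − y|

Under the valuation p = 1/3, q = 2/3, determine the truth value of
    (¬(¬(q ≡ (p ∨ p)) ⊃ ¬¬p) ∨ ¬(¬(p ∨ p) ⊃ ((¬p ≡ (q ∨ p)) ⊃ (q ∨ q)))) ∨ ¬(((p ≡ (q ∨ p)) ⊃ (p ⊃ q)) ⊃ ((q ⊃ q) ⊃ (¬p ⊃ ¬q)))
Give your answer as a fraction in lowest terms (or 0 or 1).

p ∨ p = 1/3 ∨ 1/3 = 1/3
q ≡ (p ∨ p) = 2/3 ≡ 1/3 = 2/3
¬(q ≡ (p ∨ p)) = ¬2/3 = 1/3
¬p = ¬1/3 = 2/3
¬¬p = ¬2/3 = 1/3
¬(q ≡ (p ∨ p)) ⊃ ¬¬p = 1/3 ⊃ 1/3 = 1
¬(¬(q ≡ (p ∨ p)) ⊃ ¬¬p) = ¬1 = 0
p ∨ p = 1/3 ∨ 1/3 = 1/3
¬(p ∨ p) = ¬1/3 = 2/3
¬p = ¬1/3 = 2/3
q ∨ p = 2/3 ∨ 1/3 = 2/3
¬p ≡ (q ∨ p) = 2/3 ≡ 2/3 = 1
q ∨ q = 2/3 ∨ 2/3 = 2/3
(¬p ≡ (q ∨ p)) ⊃ (q ∨ q) = 1 ⊃ 2/3 = 2/3
¬(p ∨ p) ⊃ ((¬p ≡ (q ∨ p)) ⊃ (q ∨ q)) = 2/3 ⊃ 2/3 = 1
¬(¬(p ∨ p) ⊃ ((¬p ≡ (q ∨ p)) ⊃ (q ∨ q))) = ¬1 = 0
¬(¬(q ≡ (p ∨ p)) ⊃ ¬¬p) ∨ ¬(¬(p ∨ p) ⊃ ((¬p ≡ (q ∨ p)) ⊃ (q ∨ q))) = 0 ∨ 0 = 0
q ∨ p = 2/3 ∨ 1/3 = 2/3
p ≡ (q ∨ p) = 1/3 ≡ 2/3 = 2/3
p ⊃ q = 1/3 ⊃ 2/3 = 1
(p ≡ (q ∨ p)) ⊃ (p ⊃ q) = 2/3 ⊃ 1 = 1
q ⊃ q = 2/3 ⊃ 2/3 = 1
¬p = ¬1/3 = 2/3
¬q = ¬2/3 = 1/3
¬p ⊃ ¬q = 2/3 ⊃ 1/3 = 2/3
(q ⊃ q) ⊃ (¬p ⊃ ¬q) = 1 ⊃ 2/3 = 2/3
((p ≡ (q ∨ p)) ⊃ (p ⊃ q)) ⊃ ((q ⊃ q) ⊃ (¬p ⊃ ¬q)) = 1 ⊃ 2/3 = 2/3
¬(((p ≡ (q ∨ p)) ⊃ (p ⊃ q)) ⊃ ((q ⊃ q) ⊃ (¬p ⊃ ¬q))) = ¬2/3 = 1/3
(¬(¬(q ≡ (p ∨ p)) ⊃ ¬¬p) ∨ ¬(¬(p ∨ p) ⊃ ((¬p ≡ (q ∨ p)) ⊃ (q ∨ q)))) ∨ ¬(((p ≡ (q ∨ p)) ⊃ (p ⊃ q)) ⊃ ((q ⊃ q) ⊃ (¬p ⊃ ¬q))) = 0 ∨ 1/3 = 1/3

1/3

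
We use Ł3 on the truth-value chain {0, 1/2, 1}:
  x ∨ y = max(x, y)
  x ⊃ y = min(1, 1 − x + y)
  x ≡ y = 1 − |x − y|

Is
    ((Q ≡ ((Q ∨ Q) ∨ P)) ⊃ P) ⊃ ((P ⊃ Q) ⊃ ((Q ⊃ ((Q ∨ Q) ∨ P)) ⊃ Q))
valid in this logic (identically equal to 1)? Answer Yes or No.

No

Counterexample: take P = 1/2, Q = 0.
Q ∨ Q = 0 ∨ 0 = 0
(Q ∨ Q) ∨ P = 0 ∨ 1/2 = 1/2
Q ≡ ((Q ∨ Q) ∨ P) = 0 ≡ 1/2 = 1/2
(Q ≡ ((Q ∨ Q) ∨ P)) ⊃ P = 1/2 ⊃ 1/2 = 1
P ⊃ Q = 1/2 ⊃ 0 = 1/2
Q ∨ Q = 0 ∨ 0 = 0
(Q ∨ Q) ∨ P = 0 ∨ 1/2 = 1/2
Q ⊃ ((Q ∨ Q) ∨ P) = 0 ⊃ 1/2 = 1
(Q ⊃ ((Q ∨ Q) ∨ P)) ⊃ Q = 1 ⊃ 0 = 0
(P ⊃ Q) ⊃ ((Q ⊃ ((Q ∨ Q) ∨ P)) ⊃ Q) = 1/2 ⊃ 0 = 1/2
((Q ≡ ((Q ∨ Q) ∨ P)) ⊃ P) ⊃ ((P ⊃ Q) ⊃ ((Q ⊃ ((Q ∨ Q) ∨ P)) ⊃ Q)) = 1 ⊃ 1/2 = 1/2
This gives 1/2 ≠ 1.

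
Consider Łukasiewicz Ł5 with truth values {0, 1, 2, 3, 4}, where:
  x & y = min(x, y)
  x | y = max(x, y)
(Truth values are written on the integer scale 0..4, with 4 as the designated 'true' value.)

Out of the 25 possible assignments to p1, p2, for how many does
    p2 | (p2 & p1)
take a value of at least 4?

value 4: 5 assignments (counts)
value 3: 5 assignments
value 2: 5 assignments
value 1: 5 assignments
value 0: 5 assignments
So 5 of the 25 assignments meet the threshold.

5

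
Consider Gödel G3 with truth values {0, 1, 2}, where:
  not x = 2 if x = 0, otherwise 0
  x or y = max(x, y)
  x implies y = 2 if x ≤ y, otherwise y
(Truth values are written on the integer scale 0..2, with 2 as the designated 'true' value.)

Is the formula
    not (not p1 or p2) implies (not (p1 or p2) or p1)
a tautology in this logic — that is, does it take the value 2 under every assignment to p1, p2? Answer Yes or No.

Counterexample: take p1 = 1, p2 = 0.
not p1 = not 1 = 0
not p1 or p2 = 0 or 0 = 0
not (not p1 or p2) = not 0 = 2
p1 or p2 = 1 or 0 = 1
not (p1 or p2) = not 1 = 0
not (p1 or p2) or p1 = 0 or 1 = 1
not (not p1 or p2) implies (not (p1 or p2) or p1) = 2 implies 1 = 1
This gives 1 ≠ 2.

No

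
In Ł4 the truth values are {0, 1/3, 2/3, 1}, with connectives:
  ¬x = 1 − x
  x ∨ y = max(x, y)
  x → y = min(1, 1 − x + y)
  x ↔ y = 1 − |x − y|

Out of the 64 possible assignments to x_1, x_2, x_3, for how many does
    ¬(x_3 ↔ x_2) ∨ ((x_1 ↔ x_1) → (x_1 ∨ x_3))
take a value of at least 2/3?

value 1: 31 assignments (counts)
value 2/3: 23 assignments (counts)
value 1/3: 9 assignments
value 0: 1 assignment
So 54 of the 64 assignments meet the threshold.

54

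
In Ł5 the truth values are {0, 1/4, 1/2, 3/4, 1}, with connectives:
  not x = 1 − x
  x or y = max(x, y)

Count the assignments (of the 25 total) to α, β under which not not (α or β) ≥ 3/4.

value 1: 9 assignments (counts)
value 3/4: 7 assignments (counts)
value 1/2: 5 assignments
value 1/4: 3 assignments
value 0: 1 assignment
So 16 of the 25 assignments meet the threshold.

16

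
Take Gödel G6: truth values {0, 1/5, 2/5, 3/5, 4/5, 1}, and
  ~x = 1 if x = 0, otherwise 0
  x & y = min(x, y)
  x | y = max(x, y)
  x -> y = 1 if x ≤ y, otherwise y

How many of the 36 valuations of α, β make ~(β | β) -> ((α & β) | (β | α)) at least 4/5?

32

value 1: 31 assignments (counts)
value 4/5: 1 assignment (counts)
value 3/5: 1 assignment
value 2/5: 1 assignment
value 1/5: 1 assignment
value 0: 1 assignment
So 32 of the 36 assignments meet the threshold.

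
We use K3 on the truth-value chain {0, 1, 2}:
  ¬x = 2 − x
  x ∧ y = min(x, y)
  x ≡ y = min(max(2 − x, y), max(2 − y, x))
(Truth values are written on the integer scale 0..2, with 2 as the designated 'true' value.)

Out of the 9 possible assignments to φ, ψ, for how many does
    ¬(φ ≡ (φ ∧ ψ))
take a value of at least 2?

1

φ = 0, ψ = 0 ↦ 0  <
φ = 0, ψ = 1 ↦ 0  <
φ = 0, ψ = 2 ↦ 0  <
φ = 1, ψ = 0 ↦ 1  <
φ = 1, ψ = 1 ↦ 1  <
φ = 1, ψ = 2 ↦ 1  <
φ = 2, ψ = 0 ↦ 2  ≥
φ = 2, ψ = 1 ↦ 1  <
φ = 2, ψ = 2 ↦ 0  <
So 1 of the 9 assignments meets the threshold.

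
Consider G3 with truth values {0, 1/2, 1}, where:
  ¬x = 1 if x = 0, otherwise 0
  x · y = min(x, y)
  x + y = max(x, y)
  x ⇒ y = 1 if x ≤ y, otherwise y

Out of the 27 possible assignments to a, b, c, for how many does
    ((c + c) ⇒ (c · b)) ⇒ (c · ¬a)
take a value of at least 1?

value 1: 8 assignments (counts)
value 1/2: 2 assignments
value 0: 17 assignments
So 8 of the 27 assignments meet the threshold.

8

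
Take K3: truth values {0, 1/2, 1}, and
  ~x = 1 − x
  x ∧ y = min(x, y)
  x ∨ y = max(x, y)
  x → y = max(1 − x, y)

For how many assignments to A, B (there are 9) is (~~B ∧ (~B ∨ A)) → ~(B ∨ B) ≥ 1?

A = 0, B = 0 ↦ 1  ≥
A = 0, B = 1/2 ↦ 1/2  <
A = 0, B = 1 ↦ 1  ≥
A = 1/2, B = 0 ↦ 1  ≥
A = 1/2, B = 1/2 ↦ 1/2  <
A = 1/2, B = 1 ↦ 1/2  <
A = 1, B = 0 ↦ 1  ≥
A = 1, B = 1/2 ↦ 1/2  <
A = 1, B = 1 ↦ 0  <
So 4 of the 9 assignments meet the threshold.

4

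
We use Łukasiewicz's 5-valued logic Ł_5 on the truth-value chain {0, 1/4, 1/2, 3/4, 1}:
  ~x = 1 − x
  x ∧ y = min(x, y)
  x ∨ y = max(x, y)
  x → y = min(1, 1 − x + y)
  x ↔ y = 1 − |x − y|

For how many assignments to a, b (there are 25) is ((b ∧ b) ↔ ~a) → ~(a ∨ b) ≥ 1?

value 1: 7 assignments (counts)
value 3/4: 5 assignments
value 1/2: 7 assignments
value 1/4: 4 assignments
value 0: 2 assignments
So 7 of the 25 assignments meet the threshold.

7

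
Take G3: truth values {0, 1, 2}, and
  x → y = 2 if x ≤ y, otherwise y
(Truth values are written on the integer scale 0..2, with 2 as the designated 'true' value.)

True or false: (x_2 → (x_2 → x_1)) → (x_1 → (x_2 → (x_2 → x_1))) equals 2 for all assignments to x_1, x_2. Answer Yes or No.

x_1 = 0, x_2 = 0 ↦ 2
x_1 = 0, x_2 = 1 ↦ 2
x_1 = 0, x_2 = 2 ↦ 2
x_1 = 1, x_2 = 0 ↦ 2
x_1 = 1, x_2 = 1 ↦ 2
x_1 = 1, x_2 = 2 ↦ 2
x_1 = 2, x_2 = 0 ↦ 2
x_1 = 2, x_2 = 1 ↦ 2
x_1 = 2, x_2 = 2 ↦ 2
Every assignment gives a value ≥ 2.

Yes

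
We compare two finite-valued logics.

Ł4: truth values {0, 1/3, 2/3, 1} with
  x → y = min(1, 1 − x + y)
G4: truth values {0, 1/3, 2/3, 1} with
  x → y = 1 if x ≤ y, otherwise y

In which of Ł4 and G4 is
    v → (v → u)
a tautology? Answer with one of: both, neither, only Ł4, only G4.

In Ł4: at u = 0, v = 2/3 the value is 2/3 — not a tautology.
In G4: at u = 0, v = 1/3 the value is 0 — not a tautology.

neither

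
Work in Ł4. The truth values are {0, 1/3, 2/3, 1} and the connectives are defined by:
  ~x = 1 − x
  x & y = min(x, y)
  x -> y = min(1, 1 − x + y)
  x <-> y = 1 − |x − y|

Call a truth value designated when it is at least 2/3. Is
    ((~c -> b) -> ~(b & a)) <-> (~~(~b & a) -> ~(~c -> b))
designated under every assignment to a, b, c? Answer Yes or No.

No

Counterexample: take a = 2/3, b = 0, c = 1.
~c = ~1 = 0
~c -> b = 0 -> 0 = 1
b & a = 0 & 2/3 = 0
~(b & a) = ~0 = 1
(~c -> b) -> ~(b & a) = 1 -> 1 = 1
~b = ~0 = 1
~b & a = 1 & 2/3 = 2/3
~(~b & a) = ~2/3 = 1/3
~~(~b & a) = ~1/3 = 2/3
~c = ~1 = 0
~c -> b = 0 -> 0 = 1
~(~c -> b) = ~1 = 0
~~(~b & a) -> ~(~c -> b) = 2/3 -> 0 = 1/3
((~c -> b) -> ~(b & a)) <-> (~~(~b & a) -> ~(~c -> b)) = 1 <-> 1/3 = 1/3
This gives 1/3, which is below 2/3.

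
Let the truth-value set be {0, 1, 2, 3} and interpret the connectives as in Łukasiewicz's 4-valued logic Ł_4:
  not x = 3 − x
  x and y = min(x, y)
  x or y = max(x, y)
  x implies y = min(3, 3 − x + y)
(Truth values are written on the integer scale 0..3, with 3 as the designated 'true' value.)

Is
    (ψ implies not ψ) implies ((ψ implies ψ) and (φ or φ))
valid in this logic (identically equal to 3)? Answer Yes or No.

Counterexample: take φ = 0, ψ = 0.
not ψ = not 0 = 3
ψ implies not ψ = 0 implies 3 = 3
ψ implies ψ = 0 implies 0 = 3
φ or φ = 0 or 0 = 0
(ψ implies ψ) and (φ or φ) = 3 and 0 = 0
(ψ implies not ψ) implies ((ψ implies ψ) and (φ or φ)) = 3 implies 0 = 0
This gives 0 ≠ 3.

No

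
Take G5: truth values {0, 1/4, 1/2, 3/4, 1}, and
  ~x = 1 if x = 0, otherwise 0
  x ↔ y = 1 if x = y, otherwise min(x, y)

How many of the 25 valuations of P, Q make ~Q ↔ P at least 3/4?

6

value 1: 5 assignments (counts)
value 3/4: 1 assignment (counts)
value 1/2: 1 assignment
value 1/4: 1 assignment
value 0: 17 assignments
So 6 of the 25 assignments meet the threshold.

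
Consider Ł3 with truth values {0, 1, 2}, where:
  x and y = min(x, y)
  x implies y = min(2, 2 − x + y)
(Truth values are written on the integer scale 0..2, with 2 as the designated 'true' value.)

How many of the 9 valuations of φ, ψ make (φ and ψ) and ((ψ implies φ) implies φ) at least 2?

φ = 0, ψ = 0 ↦ 0  <
φ = 0, ψ = 1 ↦ 0  <
φ = 0, ψ = 2 ↦ 0  <
φ = 1, ψ = 0 ↦ 0  <
φ = 1, ψ = 1 ↦ 1  <
φ = 1, ψ = 2 ↦ 1  <
φ = 2, ψ = 0 ↦ 0  <
φ = 2, ψ = 1 ↦ 1  <
φ = 2, ψ = 2 ↦ 2  ≥
So 1 of the 9 assignments meets the threshold.

1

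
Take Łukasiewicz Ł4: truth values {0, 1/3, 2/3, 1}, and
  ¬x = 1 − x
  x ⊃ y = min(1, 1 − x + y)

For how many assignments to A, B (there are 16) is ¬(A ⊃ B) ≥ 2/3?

A = 0, B = 0 ↦ 0  <
A = 0, B = 1/3 ↦ 0  <
A = 0, B = 2/3 ↦ 0  <
A = 0, B = 1 ↦ 0  <
A = 1/3, B = 0 ↦ 1/3  <
A = 1/3, B = 1/3 ↦ 0  <
A = 1/3, B = 2/3 ↦ 0  <
A = 1/3, B = 1 ↦ 0  <
A = 2/3, B = 0 ↦ 2/3  ≥
A = 2/3, B = 1/3 ↦ 1/3  <
A = 2/3, B = 2/3 ↦ 0  <
A = 2/3, B = 1 ↦ 0  <
A = 1, B = 0 ↦ 1  ≥
A = 1, B = 1/3 ↦ 2/3  ≥
A = 1, B = 2/3 ↦ 1/3  <
A = 1, B = 1 ↦ 0  <
So 3 of the 16 assignments meet the threshold.

3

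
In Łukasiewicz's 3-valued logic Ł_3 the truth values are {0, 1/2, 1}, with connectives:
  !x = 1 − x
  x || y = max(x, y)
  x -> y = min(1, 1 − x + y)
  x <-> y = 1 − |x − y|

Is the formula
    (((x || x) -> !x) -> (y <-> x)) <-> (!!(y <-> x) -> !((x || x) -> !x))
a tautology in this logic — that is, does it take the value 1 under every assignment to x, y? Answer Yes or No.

No

Counterexample: take x = 0, y = 0.
x || x = 0 || 0 = 0
!x = !0 = 1
(x || x) -> !x = 0 -> 1 = 1
y <-> x = 0 <-> 0 = 1
((x || x) -> !x) -> (y <-> x) = 1 -> 1 = 1
y <-> x = 0 <-> 0 = 1
!(y <-> x) = !1 = 0
!!(y <-> x) = !0 = 1
x || x = 0 || 0 = 0
!x = !0 = 1
(x || x) -> !x = 0 -> 1 = 1
!((x || x) -> !x) = !1 = 0
!!(y <-> x) -> !((x || x) -> !x) = 1 -> 0 = 0
(((x || x) -> !x) -> (y <-> x)) <-> (!!(y <-> x) -> !((x || x) -> !x)) = 1 <-> 0 = 0
This gives 0 ≠ 1.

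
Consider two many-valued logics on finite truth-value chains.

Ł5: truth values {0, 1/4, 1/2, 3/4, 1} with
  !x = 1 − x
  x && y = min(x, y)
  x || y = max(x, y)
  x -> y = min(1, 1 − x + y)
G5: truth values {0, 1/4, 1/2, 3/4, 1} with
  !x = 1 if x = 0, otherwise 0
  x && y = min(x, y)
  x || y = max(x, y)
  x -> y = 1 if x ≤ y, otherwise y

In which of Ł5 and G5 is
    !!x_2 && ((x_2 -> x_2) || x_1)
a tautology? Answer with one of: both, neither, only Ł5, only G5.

neither

In Ł5: at x_1 = 0, x_2 = 0 the value is 0 — not a tautology.
In G5: at x_1 = 0, x_2 = 0 the value is 0 — not a tautology.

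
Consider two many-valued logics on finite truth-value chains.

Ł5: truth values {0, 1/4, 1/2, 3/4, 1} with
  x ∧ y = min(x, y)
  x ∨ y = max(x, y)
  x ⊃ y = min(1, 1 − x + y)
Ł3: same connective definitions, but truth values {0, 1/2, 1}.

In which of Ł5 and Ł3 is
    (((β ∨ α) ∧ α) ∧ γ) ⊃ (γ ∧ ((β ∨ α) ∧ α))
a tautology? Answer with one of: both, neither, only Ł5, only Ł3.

In Ł5: every assignment gives 1 — tautology.
In Ł3: every assignment gives 1 — tautology.

both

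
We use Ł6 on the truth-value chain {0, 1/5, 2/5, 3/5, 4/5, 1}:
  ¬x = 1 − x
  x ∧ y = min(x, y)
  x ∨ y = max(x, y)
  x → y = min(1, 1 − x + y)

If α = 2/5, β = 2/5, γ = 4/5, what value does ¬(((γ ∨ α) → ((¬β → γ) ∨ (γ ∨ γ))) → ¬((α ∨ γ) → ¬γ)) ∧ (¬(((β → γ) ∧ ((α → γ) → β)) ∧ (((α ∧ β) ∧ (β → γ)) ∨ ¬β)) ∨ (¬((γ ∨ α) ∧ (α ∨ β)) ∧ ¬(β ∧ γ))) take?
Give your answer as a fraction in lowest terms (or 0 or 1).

γ ∨ α = 4/5 ∨ 2/5 = 4/5
¬β = ¬2/5 = 3/5
¬β → γ = 3/5 → 4/5 = 1
γ ∨ γ = 4/5 ∨ 4/5 = 4/5
(¬β → γ) ∨ (γ ∨ γ) = 1 ∨ 4/5 = 1
(γ ∨ α) → ((¬β → γ) ∨ (γ ∨ γ)) = 4/5 → 1 = 1
α ∨ γ = 2/5 ∨ 4/5 = 4/5
¬γ = ¬4/5 = 1/5
(α ∨ γ) → ¬γ = 4/5 → 1/5 = 2/5
¬((α ∨ γ) → ¬γ) = ¬2/5 = 3/5
((γ ∨ α) → ((¬β → γ) ∨ (γ ∨ γ))) → ¬((α ∨ γ) → ¬γ) = 1 → 3/5 = 3/5
¬(((γ ∨ α) → ((¬β → γ) ∨ (γ ∨ γ))) → ¬((α ∨ γ) → ¬γ)) = ¬3/5 = 2/5
β → γ = 2/5 → 4/5 = 1
α → γ = 2/5 → 4/5 = 1
(α → γ) → β = 1 → 2/5 = 2/5
(β → γ) ∧ ((α → γ) → β) = 1 ∧ 2/5 = 2/5
α ∧ β = 2/5 ∧ 2/5 = 2/5
β → γ = 2/5 → 4/5 = 1
(α ∧ β) ∧ (β → γ) = 2/5 ∧ 1 = 2/5
¬β = ¬2/5 = 3/5
((α ∧ β) ∧ (β → γ)) ∨ ¬β = 2/5 ∨ 3/5 = 3/5
((β → γ) ∧ ((α → γ) → β)) ∧ (((α ∧ β) ∧ (β → γ)) ∨ ¬β) = 2/5 ∧ 3/5 = 2/5
¬(((β → γ) ∧ ((α → γ) → β)) ∧ (((α ∧ β) ∧ (β → γ)) ∨ ¬β)) = ¬2/5 = 3/5
γ ∨ α = 4/5 ∨ 2/5 = 4/5
α ∨ β = 2/5 ∨ 2/5 = 2/5
(γ ∨ α) ∧ (α ∨ β) = 4/5 ∧ 2/5 = 2/5
¬((γ ∨ α) ∧ (α ∨ β)) = ¬2/5 = 3/5
β ∧ γ = 2/5 ∧ 4/5 = 2/5
¬(β ∧ γ) = ¬2/5 = 3/5
¬((γ ∨ α) ∧ (α ∨ β)) ∧ ¬(β ∧ γ) = 3/5 ∧ 3/5 = 3/5
¬(((β → γ) ∧ ((α → γ) → β)) ∧ (((α ∧ β) ∧ (β → γ)) ∨ ¬β)) ∨ (¬((γ ∨ α) ∧ (α ∨ β)) ∧ ¬(β ∧ γ)) = 3/5 ∨ 3/5 = 3/5
¬(((γ ∨ α) → ((¬β → γ) ∨ (γ ∨ γ))) → ¬((α ∨ γ) → ¬γ)) ∧ (¬(((β → γ) ∧ ((α → γ) → β)) ∧ (((α ∧ β) ∧ (β → γ)) ∨ ¬β)) ∨ (¬((γ ∨ α) ∧ (α ∨ β)) ∧ ¬(β ∧ γ))) = 2/5 ∧ 3/5 = 2/5

2/5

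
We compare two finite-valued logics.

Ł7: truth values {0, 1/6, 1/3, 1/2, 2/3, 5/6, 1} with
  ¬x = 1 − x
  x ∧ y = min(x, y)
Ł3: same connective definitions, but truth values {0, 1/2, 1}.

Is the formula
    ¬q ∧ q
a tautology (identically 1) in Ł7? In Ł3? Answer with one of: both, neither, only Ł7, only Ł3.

neither

In Ł7: at q = 0 the value is 0 — not a tautology.
In Ł3: at q = 0 the value is 0 — not a tautology.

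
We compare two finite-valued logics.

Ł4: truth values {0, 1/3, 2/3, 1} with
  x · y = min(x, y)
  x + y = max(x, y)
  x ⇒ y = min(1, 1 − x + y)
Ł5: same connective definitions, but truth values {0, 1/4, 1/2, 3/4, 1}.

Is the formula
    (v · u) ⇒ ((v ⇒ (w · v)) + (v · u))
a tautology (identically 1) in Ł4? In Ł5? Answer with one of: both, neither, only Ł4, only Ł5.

both

In Ł4: every assignment gives 1 — tautology.
In Ł5: every assignment gives 1 — tautology.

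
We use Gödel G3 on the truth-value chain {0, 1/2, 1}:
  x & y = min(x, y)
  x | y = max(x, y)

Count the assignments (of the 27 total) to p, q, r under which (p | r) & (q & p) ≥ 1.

3

value 1: 3 assignments (counts)
value 1/2: 9 assignments
value 0: 15 assignments
So 3 of the 27 assignments meet the threshold.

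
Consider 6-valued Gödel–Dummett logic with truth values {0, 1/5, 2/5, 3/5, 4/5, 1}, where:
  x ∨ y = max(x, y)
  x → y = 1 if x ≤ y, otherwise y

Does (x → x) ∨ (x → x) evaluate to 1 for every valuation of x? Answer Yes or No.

Yes

x = 0 ↦ 1
x = 1/5 ↦ 1
x = 2/5 ↦ 1
x = 3/5 ↦ 1
x = 4/5 ↦ 1
x = 1 ↦ 1
Every assignment gives a value ≥ 1.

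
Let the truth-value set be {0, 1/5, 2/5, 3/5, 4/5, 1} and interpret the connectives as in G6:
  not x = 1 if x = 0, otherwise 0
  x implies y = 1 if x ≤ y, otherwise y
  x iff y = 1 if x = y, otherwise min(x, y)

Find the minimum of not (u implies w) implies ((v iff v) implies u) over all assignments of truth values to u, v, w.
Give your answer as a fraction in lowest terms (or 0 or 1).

Take u = 1/5, v = 0, w = 0:
u implies w = 1/5 implies 0 = 0
not (u implies w) = not 0 = 1
v iff v = 0 iff 0 = 1
(v iff v) implies u = 1 implies 1/5 = 1/5
not (u implies w) implies ((v iff v) implies u) = 1 implies 1/5 = 1/5
No assignment yields a value below 1/5, so this is the minimum.

1/5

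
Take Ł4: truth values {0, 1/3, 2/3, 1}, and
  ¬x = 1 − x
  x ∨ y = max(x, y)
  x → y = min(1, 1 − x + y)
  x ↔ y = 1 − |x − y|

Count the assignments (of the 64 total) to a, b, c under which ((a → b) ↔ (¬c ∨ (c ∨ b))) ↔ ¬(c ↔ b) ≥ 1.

value 1: 12 assignments (counts)
value 2/3: 24 assignments
value 1/3: 20 assignments
value 0: 8 assignments
So 12 of the 64 assignments meet the threshold.

12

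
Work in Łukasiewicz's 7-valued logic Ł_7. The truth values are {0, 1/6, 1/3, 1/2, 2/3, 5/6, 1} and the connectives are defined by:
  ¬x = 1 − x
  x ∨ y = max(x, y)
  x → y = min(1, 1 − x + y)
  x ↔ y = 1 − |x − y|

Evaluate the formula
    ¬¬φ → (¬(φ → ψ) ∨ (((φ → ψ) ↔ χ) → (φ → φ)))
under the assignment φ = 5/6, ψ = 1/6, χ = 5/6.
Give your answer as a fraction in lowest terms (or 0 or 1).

1

¬φ = ¬5/6 = 1/6
¬¬φ = ¬1/6 = 5/6
φ → ψ = 5/6 → 1/6 = 1/3
¬(φ → ψ) = ¬1/3 = 2/3
φ → ψ = 5/6 → 1/6 = 1/3
(φ → ψ) ↔ χ = 1/3 ↔ 5/6 = 1/2
φ → φ = 5/6 → 5/6 = 1
((φ → ψ) ↔ χ) → (φ → φ) = 1/2 → 1 = 1
¬(φ → ψ) ∨ (((φ → ψ) ↔ χ) → (φ → φ)) = 2/3 ∨ 1 = 1
¬¬φ → (¬(φ → ψ) ∨ (((φ → ψ) ↔ χ) → (φ → φ))) = 5/6 → 1 = 1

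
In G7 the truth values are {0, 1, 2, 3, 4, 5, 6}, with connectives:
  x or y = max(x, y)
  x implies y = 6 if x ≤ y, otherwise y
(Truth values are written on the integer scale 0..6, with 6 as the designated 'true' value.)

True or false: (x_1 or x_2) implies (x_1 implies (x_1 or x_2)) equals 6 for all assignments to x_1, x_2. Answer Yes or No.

At x_1 = 1, x_2 = 5, for instance:
x_1 or x_2 = 1 or 5 = 5
x_1 implies (x_1 or x_2) = 1 implies 5 = 6
(x_1 or x_2) implies (x_1 implies (x_1 or x_2)) = 5 implies 6 = 6
and checking the remaining 48 assignments likewise gives ≥ 6 in every case.

Yes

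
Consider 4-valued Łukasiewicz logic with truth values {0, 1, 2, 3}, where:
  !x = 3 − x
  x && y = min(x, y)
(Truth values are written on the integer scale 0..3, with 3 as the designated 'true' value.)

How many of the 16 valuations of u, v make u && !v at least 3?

1

u = 0, v = 0 ↦ 0  <
u = 0, v = 1 ↦ 0  <
u = 0, v = 2 ↦ 0  <
u = 0, v = 3 ↦ 0  <
u = 1, v = 0 ↦ 1  <
u = 1, v = 1 ↦ 1  <
u = 1, v = 2 ↦ 1  <
u = 1, v = 3 ↦ 0  <
u = 2, v = 0 ↦ 2  <
u = 2, v = 1 ↦ 2  <
u = 2, v = 2 ↦ 1  <
u = 2, v = 3 ↦ 0  <
u = 3, v = 0 ↦ 3  ≥
u = 3, v = 1 ↦ 2  <
u = 3, v = 2 ↦ 1  <
u = 3, v = 3 ↦ 0  <
So 1 of the 16 assignments meets the threshold.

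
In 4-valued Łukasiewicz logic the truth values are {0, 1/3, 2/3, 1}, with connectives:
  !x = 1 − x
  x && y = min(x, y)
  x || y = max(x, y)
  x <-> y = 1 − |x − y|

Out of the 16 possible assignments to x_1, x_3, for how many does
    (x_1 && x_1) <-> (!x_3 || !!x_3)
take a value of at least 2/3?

10

x_1 = 0, x_3 = 0 ↦ 0  <
x_1 = 0, x_3 = 1/3 ↦ 1/3  <
x_1 = 0, x_3 = 2/3 ↦ 1/3  <
x_1 = 0, x_3 = 1 ↦ 0  <
x_1 = 1/3, x_3 = 0 ↦ 1/3  <
x_1 = 1/3, x_3 = 1/3 ↦ 2/3  ≥
x_1 = 1/3, x_3 = 2/3 ↦ 2/3  ≥
x_1 = 1/3, x_3 = 1 ↦ 1/3  <
x_1 = 2/3, x_3 = 0 ↦ 2/3  ≥
x_1 = 2/3, x_3 = 1/3 ↦ 1  ≥
x_1 = 2/3, x_3 = 2/3 ↦ 1  ≥
x_1 = 2/3, x_3 = 1 ↦ 2/3  ≥
x_1 = 1, x_3 = 0 ↦ 1  ≥
x_1 = 1, x_3 = 1/3 ↦ 2/3  ≥
x_1 = 1, x_3 = 2/3 ↦ 2/3  ≥
x_1 = 1, x_3 = 1 ↦ 1  ≥
So 10 of the 16 assignments meet the threshold.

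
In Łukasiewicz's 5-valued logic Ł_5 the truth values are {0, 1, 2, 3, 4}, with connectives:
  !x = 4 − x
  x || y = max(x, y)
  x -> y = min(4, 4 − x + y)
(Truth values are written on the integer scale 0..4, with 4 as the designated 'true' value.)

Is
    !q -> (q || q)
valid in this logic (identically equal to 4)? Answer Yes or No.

Counterexample: take q = 0.
!q = !0 = 4
q || q = 0 || 0 = 0
!q -> (q || q) = 4 -> 0 = 0
This gives 0 ≠ 4.

No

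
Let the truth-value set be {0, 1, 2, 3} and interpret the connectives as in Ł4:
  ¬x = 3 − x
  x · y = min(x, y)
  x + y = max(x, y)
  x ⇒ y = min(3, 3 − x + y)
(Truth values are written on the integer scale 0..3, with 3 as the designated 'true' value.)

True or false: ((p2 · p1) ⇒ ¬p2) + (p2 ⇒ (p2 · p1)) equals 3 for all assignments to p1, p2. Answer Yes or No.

Counterexample: take p1 = 1, p2 = 3.
p2 · p1 = 3 · 1 = 1
¬p2 = ¬3 = 0
(p2 · p1) ⇒ ¬p2 = 1 ⇒ 0 = 2
p2 · p1 = 3 · 1 = 1
p2 ⇒ (p2 · p1) = 3 ⇒ 1 = 1
((p2 · p1) ⇒ ¬p2) + (p2 ⇒ (p2 · p1)) = 2 + 1 = 2
This gives 2 ≠ 3.

No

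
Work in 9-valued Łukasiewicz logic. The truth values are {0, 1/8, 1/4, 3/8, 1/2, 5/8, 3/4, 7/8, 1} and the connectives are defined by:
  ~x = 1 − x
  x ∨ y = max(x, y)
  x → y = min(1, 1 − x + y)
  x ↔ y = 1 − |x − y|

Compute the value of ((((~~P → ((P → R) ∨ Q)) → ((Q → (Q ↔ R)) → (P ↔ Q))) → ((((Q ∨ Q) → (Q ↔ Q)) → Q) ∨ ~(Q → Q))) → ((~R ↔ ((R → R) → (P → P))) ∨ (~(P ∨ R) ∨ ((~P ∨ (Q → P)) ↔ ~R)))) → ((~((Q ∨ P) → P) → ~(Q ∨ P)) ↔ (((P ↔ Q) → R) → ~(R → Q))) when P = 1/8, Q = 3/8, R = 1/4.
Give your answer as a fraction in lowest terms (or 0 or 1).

~P = ~1/8 = 7/8
~~P = ~7/8 = 1/8
P → R = 1/8 → 1/4 = 1
(P → R) ∨ Q = 1 ∨ 3/8 = 1
~~P → ((P → R) ∨ Q) = 1/8 → 1 = 1
Q ↔ R = 3/8 ↔ 1/4 = 7/8
Q → (Q ↔ R) = 3/8 → 7/8 = 1
P ↔ Q = 1/8 ↔ 3/8 = 3/4
(Q → (Q ↔ R)) → (P ↔ Q) = 1 → 3/4 = 3/4
(~~P → ((P → R) ∨ Q)) → ((Q → (Q ↔ R)) → (P ↔ Q)) = 1 → 3/4 = 3/4
Q ∨ Q = 3/8 ∨ 3/8 = 3/8
Q ↔ Q = 3/8 ↔ 3/8 = 1
(Q ∨ Q) → (Q ↔ Q) = 3/8 → 1 = 1
((Q ∨ Q) → (Q ↔ Q)) → Q = 1 → 3/8 = 3/8
Q → Q = 3/8 → 3/8 = 1
~(Q → Q) = ~1 = 0
(((Q ∨ Q) → (Q ↔ Q)) → Q) ∨ ~(Q → Q) = 3/8 ∨ 0 = 3/8
((~~P → ((P → R) ∨ Q)) → ((Q → (Q ↔ R)) → (P ↔ Q))) → ((((Q ∨ Q) → (Q ↔ Q)) → Q) ∨ ~(Q → Q)) = 3/4 → 3/8 = 5/8
~R = ~1/4 = 3/4
R → R = 1/4 → 1/4 = 1
P → P = 1/8 → 1/8 = 1
(R → R) → (P → P) = 1 → 1 = 1
~R ↔ ((R → R) → (P → P)) = 3/4 ↔ 1 = 3/4
P ∨ R = 1/8 ∨ 1/4 = 1/4
~(P ∨ R) = ~1/4 = 3/4
~P = ~1/8 = 7/8
Q → P = 3/8 → 1/8 = 3/4
~P ∨ (Q → P) = 7/8 ∨ 3/4 = 7/8
~R = ~1/4 = 3/4
(~P ∨ (Q → P)) ↔ ~R = 7/8 ↔ 3/4 = 7/8
~(P ∨ R) ∨ ((~P ∨ (Q → P)) ↔ ~R) = 3/4 ∨ 7/8 = 7/8
(~R ↔ ((R → R) → (P → P))) ∨ (~(P ∨ R) ∨ ((~P ∨ (Q → P)) ↔ ~R)) = 3/4 ∨ 7/8 = 7/8
(((~~P → ((P → R) ∨ Q)) → ((Q → (Q ↔ R)) → (P ↔ Q))) → ((((Q ∨ Q) → (Q ↔ Q)) → Q) ∨ ~(Q → Q))) → ((~R ↔ ((R → R) → (P → P))) ∨ (~(P ∨ R) ∨ ((~P ∨ (Q → P)) ↔ ~R))) = 5/8 → 7/8 = 1
Q ∨ P = 3/8 ∨ 1/8 = 3/8
(Q ∨ P) → P = 3/8 → 1/8 = 3/4
~((Q ∨ P) → P) = ~3/4 = 1/4
Q ∨ P = 3/8 ∨ 1/8 = 3/8
~(Q ∨ P) = ~3/8 = 5/8
~((Q ∨ P) → P) → ~(Q ∨ P) = 1/4 → 5/8 = 1
P ↔ Q = 1/8 ↔ 3/8 = 3/4
(P ↔ Q) → R = 3/4 → 1/4 = 1/2
R → Q = 1/4 → 3/8 = 1
~(R → Q) = ~1 = 0
((P ↔ Q) → R) → ~(R → Q) = 1/2 → 0 = 1/2
(~((Q ∨ P) → P) → ~(Q ∨ P)) ↔ (((P ↔ Q) → R) → ~(R → Q)) = 1 ↔ 1/2 = 1/2
((((~~P → ((P → R) ∨ Q)) → ((Q → (Q ↔ R)) → (P ↔ Q))) → ((((Q ∨ Q) → (Q ↔ Q)) → Q) ∨ ~(Q → Q))) → ((~R ↔ ((R → R) → (P → P))) ∨ (~(P ∨ R) ∨ ((~P ∨ (Q → P)) ↔ ~R)))) → ((~((Q ∨ P) → P) → ~(Q ∨ P)) ↔ (((P ↔ Q) → R) → ~(R → Q))) = 1 → 1/2 = 1/2

1/2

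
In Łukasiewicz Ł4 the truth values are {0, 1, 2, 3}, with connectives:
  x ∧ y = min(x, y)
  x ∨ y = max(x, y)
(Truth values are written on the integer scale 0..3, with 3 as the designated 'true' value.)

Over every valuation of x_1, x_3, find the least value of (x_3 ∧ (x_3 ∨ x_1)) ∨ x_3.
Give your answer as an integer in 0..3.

0

Take x_1 = 0, x_3 = 0:
x_3 ∨ x_1 = 0 ∨ 0 = 0
x_3 ∧ (x_3 ∨ x_1) = 0 ∧ 0 = 0
(x_3 ∧ (x_3 ∨ x_1)) ∨ x_3 = 0 ∨ 0 = 0
No assignment yields a value below 0, so this is the minimum.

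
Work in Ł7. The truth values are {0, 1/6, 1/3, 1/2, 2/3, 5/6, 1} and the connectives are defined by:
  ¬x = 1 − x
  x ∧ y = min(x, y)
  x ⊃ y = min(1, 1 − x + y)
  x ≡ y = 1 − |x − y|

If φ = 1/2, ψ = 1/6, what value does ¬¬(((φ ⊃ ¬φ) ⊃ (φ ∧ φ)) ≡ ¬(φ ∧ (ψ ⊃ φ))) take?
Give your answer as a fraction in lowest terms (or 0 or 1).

1

¬φ = ¬1/2 = 1/2
φ ⊃ ¬φ = 1/2 ⊃ 1/2 = 1
φ ∧ φ = 1/2 ∧ 1/2 = 1/2
(φ ⊃ ¬φ) ⊃ (φ ∧ φ) = 1 ⊃ 1/2 = 1/2
ψ ⊃ φ = 1/6 ⊃ 1/2 = 1
φ ∧ (ψ ⊃ φ) = 1/2 ∧ 1 = 1/2
¬(φ ∧ (ψ ⊃ φ)) = ¬1/2 = 1/2
((φ ⊃ ¬φ) ⊃ (φ ∧ φ)) ≡ ¬(φ ∧ (ψ ⊃ φ)) = 1/2 ≡ 1/2 = 1
¬(((φ ⊃ ¬φ) ⊃ (φ ∧ φ)) ≡ ¬(φ ∧ (ψ ⊃ φ))) = ¬1 = 0
¬¬(((φ ⊃ ¬φ) ⊃ (φ ∧ φ)) ≡ ¬(φ ∧ (ψ ⊃ φ))) = ¬0 = 1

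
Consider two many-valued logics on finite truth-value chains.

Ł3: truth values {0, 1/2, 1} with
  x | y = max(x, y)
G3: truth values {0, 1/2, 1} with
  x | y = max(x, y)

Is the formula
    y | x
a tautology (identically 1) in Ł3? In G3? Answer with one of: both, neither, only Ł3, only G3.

In Ł3: at x = 0, y = 0 the value is 0 — not a tautology.
In G3: at x = 0, y = 0 the value is 0 — not a tautology.

neither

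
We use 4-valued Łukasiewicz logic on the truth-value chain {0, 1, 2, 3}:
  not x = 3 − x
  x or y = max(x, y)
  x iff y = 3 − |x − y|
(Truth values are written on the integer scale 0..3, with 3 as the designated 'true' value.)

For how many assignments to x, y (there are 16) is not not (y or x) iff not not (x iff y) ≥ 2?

x = 0, y = 0 ↦ 0  <
x = 0, y = 1 ↦ 2  ≥
x = 0, y = 2 ↦ 2  ≥
x = 0, y = 3 ↦ 0  <
x = 1, y = 0 ↦ 2  ≥
x = 1, y = 1 ↦ 1  <
x = 1, y = 2 ↦ 3  ≥
x = 1, y = 3 ↦ 1  <
x = 2, y = 0 ↦ 2  ≥
x = 2, y = 1 ↦ 3  ≥
x = 2, y = 2 ↦ 2  ≥
x = 2, y = 3 ↦ 2  ≥
x = 3, y = 0 ↦ 0  <
x = 3, y = 1 ↦ 1  <
x = 3, y = 2 ↦ 2  ≥
x = 3, y = 3 ↦ 3  ≥
So 10 of the 16 assignments meet the threshold.

10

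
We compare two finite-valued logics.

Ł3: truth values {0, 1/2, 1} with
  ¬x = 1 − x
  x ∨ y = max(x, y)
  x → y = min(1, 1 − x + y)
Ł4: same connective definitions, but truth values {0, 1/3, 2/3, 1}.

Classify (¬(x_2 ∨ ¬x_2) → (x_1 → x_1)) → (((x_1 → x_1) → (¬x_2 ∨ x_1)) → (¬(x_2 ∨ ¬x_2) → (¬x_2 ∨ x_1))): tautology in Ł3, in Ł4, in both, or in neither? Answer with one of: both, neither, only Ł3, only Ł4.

both

In Ł3: every assignment gives 1 — tautology.
In Ł4: every assignment gives 1 — tautology.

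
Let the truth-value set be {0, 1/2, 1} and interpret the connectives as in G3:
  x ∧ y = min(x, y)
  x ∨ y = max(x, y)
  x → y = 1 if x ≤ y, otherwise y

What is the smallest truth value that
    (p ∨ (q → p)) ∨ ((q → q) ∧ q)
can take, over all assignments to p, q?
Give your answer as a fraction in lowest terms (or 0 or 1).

1/2

Take p = 0, q = 1/2:
q → p = 1/2 → 0 = 0
p ∨ (q → p) = 0 ∨ 0 = 0
q → q = 1/2 → 1/2 = 1
(q → q) ∧ q = 1 ∧ 1/2 = 1/2
(p ∨ (q → p)) ∨ ((q → q) ∧ q) = 0 ∨ 1/2 = 1/2
No assignment yields a value below 1/2, so this is the minimum.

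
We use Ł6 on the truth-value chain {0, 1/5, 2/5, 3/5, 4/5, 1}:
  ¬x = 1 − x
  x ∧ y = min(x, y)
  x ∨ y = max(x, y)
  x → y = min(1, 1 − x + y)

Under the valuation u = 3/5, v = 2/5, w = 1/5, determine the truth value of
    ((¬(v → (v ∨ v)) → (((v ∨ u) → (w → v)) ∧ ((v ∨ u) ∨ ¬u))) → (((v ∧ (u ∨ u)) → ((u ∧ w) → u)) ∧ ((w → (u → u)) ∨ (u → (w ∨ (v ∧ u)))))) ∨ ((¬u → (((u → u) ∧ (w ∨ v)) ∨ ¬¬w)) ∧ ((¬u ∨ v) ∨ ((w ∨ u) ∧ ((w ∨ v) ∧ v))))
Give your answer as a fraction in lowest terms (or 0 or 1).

1

v ∨ v = 2/5 ∨ 2/5 = 2/5
v → (v ∨ v) = 2/5 → 2/5 = 1
¬(v → (v ∨ v)) = ¬1 = 0
v ∨ u = 2/5 ∨ 3/5 = 3/5
w → v = 1/5 → 2/5 = 1
(v ∨ u) → (w → v) = 3/5 → 1 = 1
v ∨ u = 2/5 ∨ 3/5 = 3/5
¬u = ¬3/5 = 2/5
(v ∨ u) ∨ ¬u = 3/5 ∨ 2/5 = 3/5
((v ∨ u) → (w → v)) ∧ ((v ∨ u) ∨ ¬u) = 1 ∧ 3/5 = 3/5
¬(v → (v ∨ v)) → (((v ∨ u) → (w → v)) ∧ ((v ∨ u) ∨ ¬u)) = 0 → 3/5 = 1
u ∨ u = 3/5 ∨ 3/5 = 3/5
v ∧ (u ∨ u) = 2/5 ∧ 3/5 = 2/5
u ∧ w = 3/5 ∧ 1/5 = 1/5
(u ∧ w) → u = 1/5 → 3/5 = 1
(v ∧ (u ∨ u)) → ((u ∧ w) → u) = 2/5 → 1 = 1
u → u = 3/5 → 3/5 = 1
w → (u → u) = 1/5 → 1 = 1
v ∧ u = 2/5 ∧ 3/5 = 2/5
w ∨ (v ∧ u) = 1/5 ∨ 2/5 = 2/5
u → (w ∨ (v ∧ u)) = 3/5 → 2/5 = 4/5
(w → (u → u)) ∨ (u → (w ∨ (v ∧ u))) = 1 ∨ 4/5 = 1
((v ∧ (u ∨ u)) → ((u ∧ w) → u)) ∧ ((w → (u → u)) ∨ (u → (w ∨ (v ∧ u)))) = 1 ∧ 1 = 1
(¬(v → (v ∨ v)) → (((v ∨ u) → (w → v)) ∧ ((v ∨ u) ∨ ¬u))) → (((v ∧ (u ∨ u)) → ((u ∧ w) → u)) ∧ ((w → (u → u)) ∨ (u → (w ∨ (v ∧ u))))) = 1 → 1 = 1
¬u = ¬3/5 = 2/5
u → u = 3/5 → 3/5 = 1
w ∨ v = 1/5 ∨ 2/5 = 2/5
(u → u) ∧ (w ∨ v) = 1 ∧ 2/5 = 2/5
¬w = ¬1/5 = 4/5
¬¬w = ¬4/5 = 1/5
((u → u) ∧ (w ∨ v)) ∨ ¬¬w = 2/5 ∨ 1/5 = 2/5
¬u → (((u → u) ∧ (w ∨ v)) ∨ ¬¬w) = 2/5 → 2/5 = 1
¬u = ¬3/5 = 2/5
¬u ∨ v = 2/5 ∨ 2/5 = 2/5
w ∨ u = 1/5 ∨ 3/5 = 3/5
w ∨ v = 1/5 ∨ 2/5 = 2/5
(w ∨ v) ∧ v = 2/5 ∧ 2/5 = 2/5
(w ∨ u) ∧ ((w ∨ v) ∧ v) = 3/5 ∧ 2/5 = 2/5
(¬u ∨ v) ∨ ((w ∨ u) ∧ ((w ∨ v) ∧ v)) = 2/5 ∨ 2/5 = 2/5
(¬u → (((u → u) ∧ (w ∨ v)) ∨ ¬¬w)) ∧ ((¬u ∨ v) ∨ ((w ∨ u) ∧ ((w ∨ v) ∧ v))) = 1 ∧ 2/5 = 2/5
((¬(v → (v ∨ v)) → (((v ∨ u) → (w → v)) ∧ ((v ∨ u) ∨ ¬u))) → (((v ∧ (u ∨ u)) → ((u ∧ w) → u)) ∧ ((w → (u → u)) ∨ (u → (w ∨ (v ∧ u)))))) ∨ ((¬u → (((u → u) ∧ (w ∨ v)) ∨ ¬¬w)) ∧ ((¬u ∨ v) ∨ ((w ∨ u) ∧ ((w ∨ v) ∧ v)))) = 1 ∨ 2/5 = 1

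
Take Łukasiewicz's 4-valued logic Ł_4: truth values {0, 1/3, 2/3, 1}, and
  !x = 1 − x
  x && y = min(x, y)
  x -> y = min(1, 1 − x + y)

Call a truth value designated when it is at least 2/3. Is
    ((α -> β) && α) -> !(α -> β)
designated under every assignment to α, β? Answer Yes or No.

Counterexample: take α = 2/3, β = 2/3.
α -> β = 2/3 -> 2/3 = 1
(α -> β) && α = 1 && 2/3 = 2/3
!(α -> β) = !1 = 0
((α -> β) && α) -> !(α -> β) = 2/3 -> 0 = 1/3
This gives 1/3, which is below 2/3.

No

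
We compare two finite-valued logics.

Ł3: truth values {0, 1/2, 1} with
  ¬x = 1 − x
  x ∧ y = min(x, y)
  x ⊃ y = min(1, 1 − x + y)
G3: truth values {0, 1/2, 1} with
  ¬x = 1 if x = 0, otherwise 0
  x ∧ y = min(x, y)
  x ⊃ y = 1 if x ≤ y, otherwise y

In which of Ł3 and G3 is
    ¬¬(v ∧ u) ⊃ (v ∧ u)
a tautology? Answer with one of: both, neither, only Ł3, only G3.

only Ł3

In Ł3: every assignment gives 1 — tautology.
In G3: at u = 1/2, v = 1/2 the value is 1/2 — not a tautology.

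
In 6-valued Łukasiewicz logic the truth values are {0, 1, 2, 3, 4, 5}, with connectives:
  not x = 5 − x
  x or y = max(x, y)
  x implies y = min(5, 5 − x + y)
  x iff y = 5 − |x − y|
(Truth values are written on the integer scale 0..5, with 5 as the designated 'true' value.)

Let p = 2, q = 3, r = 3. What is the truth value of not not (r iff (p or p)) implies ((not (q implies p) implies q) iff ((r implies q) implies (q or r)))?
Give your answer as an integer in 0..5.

p or p = 2 or 2 = 2
r iff (p or p) = 3 iff 2 = 4
not (r iff (p or p)) = not 4 = 1
not not (r iff (p or p)) = not 1 = 4
q implies p = 3 implies 2 = 4
not (q implies p) = not 4 = 1
not (q implies p) implies q = 1 implies 3 = 5
r implies q = 3 implies 3 = 5
q or r = 3 or 3 = 3
(r implies q) implies (q or r) = 5 implies 3 = 3
(not (q implies p) implies q) iff ((r implies q) implies (q or r)) = 5 iff 3 = 3
not not (r iff (p or p)) implies ((not (q implies p) implies q) iff ((r implies q) implies (q or r))) = 4 implies 3 = 4

4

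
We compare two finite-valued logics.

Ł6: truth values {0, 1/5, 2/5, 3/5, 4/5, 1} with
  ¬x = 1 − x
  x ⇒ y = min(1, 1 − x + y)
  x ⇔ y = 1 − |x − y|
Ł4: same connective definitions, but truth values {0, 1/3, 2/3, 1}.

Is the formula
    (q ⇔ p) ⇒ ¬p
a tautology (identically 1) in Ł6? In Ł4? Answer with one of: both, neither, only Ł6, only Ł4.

neither

In Ł6: at p = 1/5, q = 1/5 the value is 4/5 — not a tautology.
In Ł4: at p = 1/3, q = 1/3 the value is 2/3 — not a tautology.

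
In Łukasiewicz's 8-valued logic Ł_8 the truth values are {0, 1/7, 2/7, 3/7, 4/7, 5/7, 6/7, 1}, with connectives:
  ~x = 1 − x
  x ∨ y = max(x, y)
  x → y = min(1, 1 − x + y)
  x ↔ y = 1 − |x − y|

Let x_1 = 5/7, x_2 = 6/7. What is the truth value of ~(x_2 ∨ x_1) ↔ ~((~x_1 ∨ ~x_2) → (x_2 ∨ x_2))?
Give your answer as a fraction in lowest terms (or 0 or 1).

x_2 ∨ x_1 = 6/7 ∨ 5/7 = 6/7
~(x_2 ∨ x_1) = ~6/7 = 1/7
~x_1 = ~5/7 = 2/7
~x_2 = ~6/7 = 1/7
~x_1 ∨ ~x_2 = 2/7 ∨ 1/7 = 2/7
x_2 ∨ x_2 = 6/7 ∨ 6/7 = 6/7
(~x_1 ∨ ~x_2) → (x_2 ∨ x_2) = 2/7 → 6/7 = 1
~((~x_1 ∨ ~x_2) → (x_2 ∨ x_2)) = ~1 = 0
~(x_2 ∨ x_1) ↔ ~((~x_1 ∨ ~x_2) → (x_2 ∨ x_2)) = 1/7 ↔ 0 = 6/7

6/7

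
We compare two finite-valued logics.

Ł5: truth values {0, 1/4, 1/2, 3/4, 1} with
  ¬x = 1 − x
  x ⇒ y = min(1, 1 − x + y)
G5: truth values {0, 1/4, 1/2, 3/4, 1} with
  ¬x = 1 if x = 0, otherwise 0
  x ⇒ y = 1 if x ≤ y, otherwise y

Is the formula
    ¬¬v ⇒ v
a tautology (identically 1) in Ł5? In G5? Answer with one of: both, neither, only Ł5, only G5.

In Ł5: every assignment gives 1 — tautology.
In G5: at v = 1/4 the value is 1/4 — not a tautology.

only Ł5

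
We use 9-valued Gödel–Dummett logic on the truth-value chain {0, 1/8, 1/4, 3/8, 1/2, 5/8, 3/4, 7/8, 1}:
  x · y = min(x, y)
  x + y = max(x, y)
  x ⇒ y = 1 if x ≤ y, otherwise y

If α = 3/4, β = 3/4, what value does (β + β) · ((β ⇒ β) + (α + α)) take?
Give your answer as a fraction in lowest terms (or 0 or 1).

β + β = 3/4 + 3/4 = 3/4
β ⇒ β = 3/4 ⇒ 3/4 = 1
α + α = 3/4 + 3/4 = 3/4
(β ⇒ β) + (α + α) = 1 + 3/4 = 1
(β + β) · ((β ⇒ β) + (α + α)) = 3/4 · 1 = 3/4

3/4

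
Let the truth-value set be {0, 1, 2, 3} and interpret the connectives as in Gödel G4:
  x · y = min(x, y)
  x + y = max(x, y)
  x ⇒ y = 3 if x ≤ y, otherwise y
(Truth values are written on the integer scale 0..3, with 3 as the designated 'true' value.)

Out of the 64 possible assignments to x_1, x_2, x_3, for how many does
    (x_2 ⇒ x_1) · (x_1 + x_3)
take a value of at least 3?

value 3: 22 assignments (counts)
value 2: 16 assignments
value 1: 13 assignments
value 0: 13 assignments
So 22 of the 64 assignments meet the threshold.

22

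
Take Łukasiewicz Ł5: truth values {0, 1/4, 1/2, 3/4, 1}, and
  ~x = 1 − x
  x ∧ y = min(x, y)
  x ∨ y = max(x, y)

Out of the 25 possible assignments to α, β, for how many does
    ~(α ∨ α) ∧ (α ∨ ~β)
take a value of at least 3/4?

4

value 1: 1 assignment (counts)
value 3/4: 3 assignments (counts)
value 1/2: 7 assignments
value 1/4: 8 assignments
value 0: 6 assignments
So 4 of the 25 assignments meet the threshold.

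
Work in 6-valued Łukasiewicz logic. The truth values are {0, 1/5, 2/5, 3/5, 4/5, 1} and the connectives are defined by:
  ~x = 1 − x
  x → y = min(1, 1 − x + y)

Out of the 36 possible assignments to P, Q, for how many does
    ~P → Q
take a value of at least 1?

21

value 1: 21 assignments (counts)
value 4/5: 5 assignments
value 3/5: 4 assignments
value 2/5: 3 assignments
value 1/5: 2 assignments
value 0: 1 assignment
So 21 of the 36 assignments meet the threshold.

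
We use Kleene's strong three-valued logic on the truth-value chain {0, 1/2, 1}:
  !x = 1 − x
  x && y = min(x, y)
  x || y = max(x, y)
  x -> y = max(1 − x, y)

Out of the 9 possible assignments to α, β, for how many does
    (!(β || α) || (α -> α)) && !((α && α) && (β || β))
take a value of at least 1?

4

α = 0, β = 0 ↦ 1  ≥
α = 0, β = 1/2 ↦ 1  ≥
α = 0, β = 1 ↦ 1  ≥
α = 1/2, β = 0 ↦ 1/2  <
α = 1/2, β = 1/2 ↦ 1/2  <
α = 1/2, β = 1 ↦ 1/2  <
α = 1, β = 0 ↦ 1  ≥
α = 1, β = 1/2 ↦ 1/2  <
α = 1, β = 1 ↦ 0  <
So 4 of the 9 assignments meet the threshold.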